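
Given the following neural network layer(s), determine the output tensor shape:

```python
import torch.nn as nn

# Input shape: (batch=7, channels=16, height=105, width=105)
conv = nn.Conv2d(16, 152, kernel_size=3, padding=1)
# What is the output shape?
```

Input: (7, 16, 105, 105) -> Output: (7, 152, 105, 105)

Answer: (7, 152, 105, 105)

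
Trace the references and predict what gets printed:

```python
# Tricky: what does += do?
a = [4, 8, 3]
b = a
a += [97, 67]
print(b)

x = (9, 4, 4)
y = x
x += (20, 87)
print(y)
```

Key concept: += behavior differs for mutable vs immutable.
Step by step:
`a = [4, 8, 3]` → a = [4, 8, 3]
`b = a` → b = [4, 8, 3] (same object as a)
`a += [97, 67]` → a = [4, 8, 3, 97, 67] (same object as b); b = [4, 8, 3, 97, 67] (same object as a)
`print(b)` → prints [4, 8, 3, 97, 67]
`x = (9, 4, 4)` → x = (9, 4, 4)
`y = x` → y = (9, 4, 4)
`x += (20, 87)` → x = (9, 4, 4, 20, 87)
`print(y)` → prints (9, 4, 4)

Answer:
[4, 8, 3, 97, 67]
(9, 4, 4)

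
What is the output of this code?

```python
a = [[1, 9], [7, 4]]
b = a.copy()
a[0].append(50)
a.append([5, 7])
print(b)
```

Key concept: shallow copy with nested lists.
Step by step:
`a = [[1, 9], [7, 4]]` → a = [[1, 9], [7, 4]]
`b = a.copy()` → b = [[1, 9], [7, 4]]
`a[0].append(50)` → a = [[1, 9, 50], [7, 4]]; b = [[1, 9, 50], [7, 4]]
`a.append([5, 7])` → a = [[1, 9, 50], [7, 4], [5, 7]]
`print(b)` → prints [[1, 9, 50], [7, 4]]

Answer: [[1, 9, 50], [7, 4]]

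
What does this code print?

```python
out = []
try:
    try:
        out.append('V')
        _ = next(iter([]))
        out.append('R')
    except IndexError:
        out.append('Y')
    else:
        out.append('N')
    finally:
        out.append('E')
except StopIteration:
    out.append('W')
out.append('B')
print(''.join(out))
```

Execution trace: 'V' (inner try body) → 'E' (inner finally) → 'W' (outer except StopIteration) → 'B' (after the try/except). Output: VEWB

Answer: VEWB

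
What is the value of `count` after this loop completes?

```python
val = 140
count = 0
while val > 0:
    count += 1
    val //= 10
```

Count digits by repeated division by 10
`count` takes the values: 0 → 1 → 2 → 3

Answer: 3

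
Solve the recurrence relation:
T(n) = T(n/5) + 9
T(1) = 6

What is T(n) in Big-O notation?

Each step divides n by 5 and adds 9. After log_5(n) steps we reach T(1)=6. So T(n) = 9·log_5(n) + 6 = O(log n).

Answer: O(log n)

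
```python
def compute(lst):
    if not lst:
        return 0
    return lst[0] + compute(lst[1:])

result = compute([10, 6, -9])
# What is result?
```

10 + 6 + (-9) + 0 = 7

Answer: 7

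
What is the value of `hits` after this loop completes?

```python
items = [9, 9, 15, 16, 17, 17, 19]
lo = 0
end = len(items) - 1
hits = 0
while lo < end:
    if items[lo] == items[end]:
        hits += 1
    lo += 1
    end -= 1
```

Count matching pairs from ends
`hits` takes the values: 0

Answer: 0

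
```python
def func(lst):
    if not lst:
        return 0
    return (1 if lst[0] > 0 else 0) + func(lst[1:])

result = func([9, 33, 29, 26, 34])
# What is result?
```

Count of positive elements in [9, 33, 29, 26, 34] = 5

Answer: 5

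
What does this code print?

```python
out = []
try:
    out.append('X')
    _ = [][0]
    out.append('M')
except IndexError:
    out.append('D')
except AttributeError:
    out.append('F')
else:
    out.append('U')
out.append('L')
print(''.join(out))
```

Execution trace: 'X' (try body) → 'D' (except IndexError) → 'L' (after the try/except). Output: XDL

Answer: XDL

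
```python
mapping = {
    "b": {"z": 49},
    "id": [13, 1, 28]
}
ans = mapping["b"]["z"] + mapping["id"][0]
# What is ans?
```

Trace:
`mapping = { ...` → mapping = {'b': {'z': 49}, 'id': [13, 1, 28]}
`ans = mapping["b"]["z"] + mapping["id"][0]` → ans = 62
So ans = 62

Answer: 62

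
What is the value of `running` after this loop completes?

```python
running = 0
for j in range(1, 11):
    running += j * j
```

Sum of squares 1² to 10² = 385
`running` takes the values: 0 → 1 → 5 → 14 → 30 → 55 → 91 → 140 → 204 → 285 → 385

Answer: 385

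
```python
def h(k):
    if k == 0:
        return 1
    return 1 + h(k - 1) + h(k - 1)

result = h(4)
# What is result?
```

h(k) = 1 + 2·h(k-1), h(0)=1. Closed form: (1+1)·2^4 - 1 = 31.

Answer: 31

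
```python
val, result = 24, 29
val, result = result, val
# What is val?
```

Trace:
`val, result = 24, 29` → val = 24; result = 29
`val, result = result, val` → val = 29; result = 24
So val = 29

Answer: 29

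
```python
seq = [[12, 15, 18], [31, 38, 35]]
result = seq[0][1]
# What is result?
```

Trace:
`seq = [[12, 15, 18], [31, 38, 35]]` → seq = [[12, 15, 18], [31, 38, 35]]
`result = seq[0][1]` → result = 15
So result = 15

Answer: 15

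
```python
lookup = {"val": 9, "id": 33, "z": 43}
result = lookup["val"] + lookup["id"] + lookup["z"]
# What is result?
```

Trace:
`lookup = {"val": 9, "id": 33, "z": 43}` → lookup = {'val': 9, 'id': 33, 'z': 43}
`result = lookup["val"] + lookup["id"] + lookup["z"]` → result = 85
So result = 85

Answer: 85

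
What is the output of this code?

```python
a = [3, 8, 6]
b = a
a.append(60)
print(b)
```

Key concept: basic list aliasing.
Step by step:
`a = [3, 8, 6]` → a = [3, 8, 6]
`b = a` → b = [3, 8, 6] (same object as a)
`a.append(60)` → a = [3, 8, 6, 60] (same object as b); b = [3, 8, 6, 60] (same object as a)
`print(b)` → prints [3, 8, 6, 60]

Answer: [3, 8, 6, 60]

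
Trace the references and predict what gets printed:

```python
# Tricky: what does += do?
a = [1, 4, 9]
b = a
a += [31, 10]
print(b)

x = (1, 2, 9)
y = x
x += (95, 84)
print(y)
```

Key concept: += behavior differs for mutable vs immutable.
Step by step:
`a = [1, 4, 9]` → a = [1, 4, 9]
`b = a` → b = [1, 4, 9] (same object as a)
`a += [31, 10]` → a = [1, 4, 9, 31, 10] (same object as b); b = [1, 4, 9, 31, 10] (same object as a)
`print(b)` → prints [1, 4, 9, 31, 10]
`x = (1, 2, 9)` → x = (1, 2, 9)
`y = x` → y = (1, 2, 9)
`x += (95, 84)` → x = (1, 2, 9, 95, 84)
`print(y)` → prints (1, 2, 9)

Answer:
[1, 4, 9, 31, 10]
(1, 2, 9)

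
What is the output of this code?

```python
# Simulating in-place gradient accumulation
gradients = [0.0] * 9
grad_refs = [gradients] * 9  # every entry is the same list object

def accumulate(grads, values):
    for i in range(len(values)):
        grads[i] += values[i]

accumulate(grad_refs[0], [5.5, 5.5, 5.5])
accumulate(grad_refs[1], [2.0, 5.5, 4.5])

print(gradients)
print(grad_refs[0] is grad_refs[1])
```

Key concept: gradient accumulation aliasing.
Step by step:
`gradients = [0.0] * 9` → gradients = [0.0, 0.0, 0.0, 0.0, 0.0, 0.0, 0.0, 0.0, 0.0]
`grad_refs = [gradients] * 9` → grad_refs = [[0.0, 0.0, 0.0, 0.0, 0.0, 0.0, 0.0, 0.0, 0.0], [0.0, 0.0, 0.0, 0.0, 0.0, 0.0, 0.0, 0.0, 0.0], [0.0, 0.0, 0.0, 0.0, 0.0, 0.0, 0.0, 0.0, 0.0], [0.0, 0.0, 0.0, 0.0, 0.0, 0.0, 0.0, 0.0, 0.0], [0.0, 0.0, 0.0, 0.0, 0.0, 0.0, 0.0, 0.0, 0.0], [0.0, 0.0, 0.0, 0.0, 0.0, 0.0, 0.0, 0.0, 0.0], [0.0, 0.0, 0.0, 0.0, 0.0, 0.0, 0.0, 0.0, 0.0], [0.0, 0.0, 0.0, 0.0, 0.0, 0.0, 0.0, 0.0, 0.0], [0.0, 0.0, 0.0, 0.0, 0.0, 0.0, 0.0, 0.0, 0.0]]
`accumulate(grad_refs[0], [5.5, 5.5, 5.5])` → gradients = [5.5, 5.5, 5.5, 0.0, 0.0, 0.0, 0.0, 0.0, 0.0]; grad_refs = [[5.5, 5.5, 5.5, 0.0, 0.0, 0.0, 0.0, 0.0, 0.0], [5.5, 5.5, 5.5, 0.0, 0.0, 0.0, 0.0, 0.0, 0.0], [5.5, 5.5, 5.5, 0.0, 0.0, 0.0, 0.0, 0.0, 0.0], [5.5, 5.5, 5.5, 0.0, 0.0, 0.0, 0.0, 0.0, 0.0], [5.5, 5.5, 5.5, 0.0, 0.0, 0.0, 0.0, 0.0, 0.0], [5.5, 5.5, 5.5, 0.0, 0.0, 0.0, 0.0, 0.0, 0.0], [5.5, 5.5, 5.5, 0.0, 0.0, 0.0, 0.0, 0.0, 0.0], [5.5, 5.5, 5.5, 0.0, 0.0, 0.0, 0.0, 0.0, 0.0], [5.5, 5.5, 5.5, 0.0, 0.0, 0.0, 0.0, 0.0, 0.0]]
`accumulate(grad_refs[1], [2.0, 5.5, 4.5])` → gradients = [7.5, 11.0, 10.0, 0.0, 0.0, 0.0, 0.0, 0.0, 0.0]; grad_refs = [[7.5, 11.0, 10.0, 0.0, 0.0, 0.0, 0.0, 0.0, 0.0], [7.5, 11.0, 10.0, 0.0, 0.0, 0.0, 0.0, 0.0, 0.0], [7.5, 11.0, 10.0, 0.0, 0.0, 0.0, 0.0, 0.0, 0.0], [7.5, 11.0, 10.0, 0.0, 0.0, 0.0, 0.0, 0.0, 0.0], [7.5, 11.0, 10.0, 0.0, 0.0, 0.0, 0.0, 0.0, 0.0], [7.5, 11.0, 10.0, 0.0, 0.0, 0.0, 0.0, 0.0, 0.0], [7.5, 11.0, 10.0, 0.0, 0.0, 0.0, 0.0, 0.0, 0.0], [7.5, 11.0, 10.0, 0.0, 0.0, 0.0, 0.0, 0.0, 0.0], [7.5, 11.0, 10.0, 0.0, 0.0, 0.0, 0.0, 0.0, 0.0]]
`print(gradients)` → prints [7.5, 11.0, 10.0, 0.0, 0.0, 0.0, 0.0, 0.0, 0.0]
`print(grad_refs[0] is grad_refs[1])` → prints True

Answer:
[7.5, 11.0, 10.0, 0.0, 0.0, 0.0, 0.0, 0.0, 0.0]
True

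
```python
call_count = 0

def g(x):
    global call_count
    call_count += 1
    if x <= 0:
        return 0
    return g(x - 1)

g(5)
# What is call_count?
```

Linear recursion stepping by 1: 6 calls from x=5 down to ≤0.

Answer: 6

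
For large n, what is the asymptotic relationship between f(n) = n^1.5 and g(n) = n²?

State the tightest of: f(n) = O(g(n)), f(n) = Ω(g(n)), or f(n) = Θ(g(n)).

n^1.5 vs n²: f(n) = O(g(n)) but not Ω(g(n)) — n² grows strictly faster than n^1.5.

Answer: f(n) = O(g(n)) but not Ω(g(n)) — n² grows strictly faster than n^1.5.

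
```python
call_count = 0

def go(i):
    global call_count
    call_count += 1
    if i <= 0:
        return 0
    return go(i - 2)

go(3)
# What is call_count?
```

Linear recursion stepping by 2: 3 calls from i=3 down to ≤0.

Answer: 3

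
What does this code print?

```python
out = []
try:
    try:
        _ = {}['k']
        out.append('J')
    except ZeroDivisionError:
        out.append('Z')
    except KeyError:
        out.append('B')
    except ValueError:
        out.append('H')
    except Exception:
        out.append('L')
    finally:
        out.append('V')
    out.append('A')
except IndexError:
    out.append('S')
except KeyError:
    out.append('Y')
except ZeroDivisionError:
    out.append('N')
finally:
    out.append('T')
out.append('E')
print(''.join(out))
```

Execution trace: 'B' (inner except KeyError) → 'V' (inner finally) → 'A' (try body, no exception) → 'T' (finally) → 'E' (after the try/except). Output: BVATE

Answer: BVATE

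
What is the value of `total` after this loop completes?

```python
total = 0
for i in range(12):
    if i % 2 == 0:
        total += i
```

Sum of even numbers 0 to 11
`total` takes the values: 0 → 2 → 6 → 12 → 20 → 30

Answer: 30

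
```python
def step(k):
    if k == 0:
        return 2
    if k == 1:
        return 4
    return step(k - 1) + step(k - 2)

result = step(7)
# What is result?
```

Build up from base cases: step(0)=2, step(1)=4, step(2)=6, step(3)=10, step(4)=16, step(5)=26, step(6)=42, ..., step(7)=68

Answer: 68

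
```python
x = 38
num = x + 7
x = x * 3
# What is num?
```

Trace:
`x = 38` → x = 38
`num = x + 7` → num = 45
`x = x * 3` → x = 114
So num = 45

Answer: 45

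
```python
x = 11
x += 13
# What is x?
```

Trace:
`x = 11` → x = 11
`x += 13` → x = 24
So x = 24

Answer: 24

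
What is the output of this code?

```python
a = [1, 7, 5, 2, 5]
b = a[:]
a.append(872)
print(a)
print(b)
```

Key concept: slice [:] creates copy.
Step by step:
`a = [1, 7, 5, 2, 5]` → a = [1, 7, 5, 2, 5]
`b = a[:]` → b = [1, 7, 5, 2, 5]
`a.append(872)` → a = [1, 7, 5, 2, 5, 872]
`print(a)` → prints [1, 7, 5, 2, 5, 872]
`print(b)` → prints [1, 7, 5, 2, 5]

Answer:
[1, 7, 5, 2, 5, 872]
[1, 7, 5, 2, 5]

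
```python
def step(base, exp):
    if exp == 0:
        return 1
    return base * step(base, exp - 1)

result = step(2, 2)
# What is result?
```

step(2, 2) = 2 * 2 = 4

Answer: 4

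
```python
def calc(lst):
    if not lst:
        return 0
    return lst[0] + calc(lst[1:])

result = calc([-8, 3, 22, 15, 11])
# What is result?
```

(-8) + 3 + 22 + 15 + 11 + 0 = 43

Answer: 43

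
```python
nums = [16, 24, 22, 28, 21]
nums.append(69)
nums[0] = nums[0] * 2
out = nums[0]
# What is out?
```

Trace:
`nums = [16, 24, 22, 28, 21]` → nums = [16, 24, 22, 28, 21]
`nums.append(69)` → nums = [16, 24, 22, 28, 21, 69]
`nums[0] = nums[0] * 2` → nums = [32, 24, 22, 28, 21, 69]
`out = nums[0]` → out = 32
So out = 32

Answer: 32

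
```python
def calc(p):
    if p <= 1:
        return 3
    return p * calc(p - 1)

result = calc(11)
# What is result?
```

calc(11) = 11 * 10 * 9 * 8 * 7 * 6 * 5 * 4 * 3 * 2 * 3 = 119750400

Answer: 119750400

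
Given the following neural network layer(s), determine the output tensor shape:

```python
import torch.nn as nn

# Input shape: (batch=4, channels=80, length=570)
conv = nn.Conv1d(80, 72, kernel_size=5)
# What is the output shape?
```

Input: (4, 80, 570) -> Output: (4, 72, 566)

Answer: (4, 72, 566)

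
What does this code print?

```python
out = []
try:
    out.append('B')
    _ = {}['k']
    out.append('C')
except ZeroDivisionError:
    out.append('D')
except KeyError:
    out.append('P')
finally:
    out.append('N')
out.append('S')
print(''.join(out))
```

Execution trace: 'B' (try body) → 'P' (except KeyError) → 'N' (finally) → 'S' (after the try/except). Output: BPNS

Answer: BPNS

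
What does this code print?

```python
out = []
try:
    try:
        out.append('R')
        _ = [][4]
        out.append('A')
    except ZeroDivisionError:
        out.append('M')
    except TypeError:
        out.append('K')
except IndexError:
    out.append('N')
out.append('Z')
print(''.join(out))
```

Execution trace: 'R' (try body) → 'N' (outer except IndexError) → 'Z' (after the try/except). Output: RNZ

Answer: RNZ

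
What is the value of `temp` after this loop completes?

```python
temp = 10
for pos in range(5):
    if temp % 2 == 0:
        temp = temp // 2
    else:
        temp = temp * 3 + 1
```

Collatz-style transformation from 10
`temp` takes the values: 10 → 5 → 16 → 8 → 4 → 2

Answer: 2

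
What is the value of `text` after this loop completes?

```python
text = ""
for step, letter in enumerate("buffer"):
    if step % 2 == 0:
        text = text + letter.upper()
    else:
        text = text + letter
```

Uppercase even positions in 'buffer'
`text` takes the values: "" → "B" → "Bu" → "BuF" → "BuFf" → "BuFfE" → "BuFfEr"

Answer: "BuFfEr"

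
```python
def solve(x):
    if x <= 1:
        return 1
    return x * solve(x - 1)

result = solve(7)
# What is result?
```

solve(7) = 7 * 6 * 5 * 4 * 3 * 2 * 1 = 5040

Answer: 5040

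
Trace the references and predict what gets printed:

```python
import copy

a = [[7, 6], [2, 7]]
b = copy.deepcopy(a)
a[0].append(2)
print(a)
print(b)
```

Key concept: deep copy is fully independent.
Step by step:
`a = [[7, 6], [2, 7]]` → a = [[7, 6], [2, 7]]
`b = copy.deepcopy(a)` → b = [[7, 6], [2, 7]]
`a[0].append(2)` → a = [[7, 6, 2], [2, 7]]
`print(a)` → prints [[7, 6, 2], [2, 7]]
`print(b)` → prints [[7, 6], [2, 7]]

Answer:
[[7, 6, 2], [2, 7]]
[[7, 6], [2, 7]]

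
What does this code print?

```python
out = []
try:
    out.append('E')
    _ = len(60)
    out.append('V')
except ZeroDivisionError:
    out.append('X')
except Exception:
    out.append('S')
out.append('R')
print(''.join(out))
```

Execution trace: 'E' (try body) → 'S' (except Exception) → 'R' (after the try/except). Output: ESR

Answer: ESR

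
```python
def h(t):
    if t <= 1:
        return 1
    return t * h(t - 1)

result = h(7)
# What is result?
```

h(7) = 7 * 6 * 5 * 4 * 3 * 2 * 1 = 5040

Answer: 5040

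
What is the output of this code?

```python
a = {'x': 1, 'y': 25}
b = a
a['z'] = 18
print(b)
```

Key concept: dict aliasing.
Step by step:
`a = {'x': 1, 'y': 25}` → a = {'x': 1, 'y': 25}
`b = a` → b = {'x': 1, 'y': 25} (same object as a)
`a['z'] = 18` → a = {'x': 1, 'y': 25, 'z': 18} (same object as b); b = {'x': 1, 'y': 25, 'z': 18} (same object as a)
`print(b)` → prints {'x': 1, 'y': 25, 'z': 18}

Answer: {'x': 1, 'y': 25, 'z': 18}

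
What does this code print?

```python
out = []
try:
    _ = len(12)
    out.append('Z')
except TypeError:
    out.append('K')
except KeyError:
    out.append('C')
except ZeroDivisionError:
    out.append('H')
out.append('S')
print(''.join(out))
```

Execution trace: 'K' (except TypeError) → 'S' (after the try/except). Output: KS

Answer: KS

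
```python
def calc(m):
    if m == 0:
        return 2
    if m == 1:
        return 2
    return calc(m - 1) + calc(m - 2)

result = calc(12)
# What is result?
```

Build up from base cases: calc(0)=2, calc(1)=2, calc(2)=4, calc(3)=6, calc(4)=10, calc(5)=16, calc(6)=26, ..., calc(12)=466

Answer: 466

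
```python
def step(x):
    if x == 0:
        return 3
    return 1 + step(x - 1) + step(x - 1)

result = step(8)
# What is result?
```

step(x) = 1 + 2·step(x-1), step(0)=3. Closed form: (3+1)·2^8 - 1 = 1023.

Answer: 1023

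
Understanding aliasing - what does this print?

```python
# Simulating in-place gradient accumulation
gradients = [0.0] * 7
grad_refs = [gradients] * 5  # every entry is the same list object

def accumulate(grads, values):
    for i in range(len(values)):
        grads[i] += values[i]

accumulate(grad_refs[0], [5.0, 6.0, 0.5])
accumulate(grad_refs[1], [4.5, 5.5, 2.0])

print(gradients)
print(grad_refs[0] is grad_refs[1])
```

Key concept: gradient accumulation aliasing.
Step by step:
`gradients = [0.0] * 7` → gradients = [0.0, 0.0, 0.0, 0.0, 0.0, 0.0, 0.0]
`grad_refs = [gradients] * 5` → grad_refs = [[0.0, 0.0, 0.0, 0.0, 0.0, 0.0, 0.0], [0.0, 0.0, 0.0, 0.0, 0.0, 0.0, 0.0], [0.0, 0.0, 0.0, 0.0, 0.0, 0.0, 0.0], [0.0, 0.0, 0.0, 0.0, 0.0, 0.0, 0.0], [0.0, 0.0, 0.0, 0.0, 0.0, 0.0, 0.0]]
`accumulate(grad_refs[0], [5.0, 6.0, 0.5])` → gradients = [5.0, 6.0, 0.5, 0.0, 0.0, 0.0, 0.0]; grad_refs = [[5.0, 6.0, 0.5, 0.0, 0.0, 0.0, 0.0], [5.0, 6.0, 0.5, 0.0, 0.0, 0.0, 0.0], [5.0, 6.0, 0.5, 0.0, 0.0, 0.0, 0.0], [5.0, 6.0, 0.5, 0.0, 0.0, 0.0, 0.0], [5.0, 6.0, 0.5, 0.0, 0.0, 0.0, 0.0]]
`accumulate(grad_refs[1], [4.5, 5.5, 2.0])` → gradients = [9.5, 11.5, 2.5, 0.0, 0.0, 0.0, 0.0]; grad_refs = [[9.5, 11.5, 2.5, 0.0, 0.0, 0.0, 0.0], [9.5, 11.5, 2.5, 0.0, 0.0, 0.0, 0.0], [9.5, 11.5, 2.5, 0.0, 0.0, 0.0, 0.0], [9.5, 11.5, 2.5, 0.0, 0.0, 0.0, 0.0], [9.5, 11.5, 2.5, 0.0, 0.0, 0.0, 0.0]]
`print(gradients)` → prints [9.5, 11.5, 2.5, 0.0, 0.0, 0.0, 0.0]
`print(grad_refs[0] is grad_refs[1])` → prints True

Answer:
[9.5, 11.5, 2.5, 0.0, 0.0, 0.0, 0.0]
True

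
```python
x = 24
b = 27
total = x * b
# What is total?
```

Trace:
`x = 24` → x = 24
`b = 27` → b = 27
`total = x * b` → total = 648
So total = 648

Answer: 648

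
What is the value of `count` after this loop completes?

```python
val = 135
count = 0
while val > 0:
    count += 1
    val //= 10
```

Count digits by repeated division by 10
`count` takes the values: 0 → 1 → 2 → 3

Answer: 3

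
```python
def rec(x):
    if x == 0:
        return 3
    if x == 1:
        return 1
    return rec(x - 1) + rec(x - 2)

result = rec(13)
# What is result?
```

Build up from base cases: rec(0)=3, rec(1)=1, rec(2)=4, rec(3)=5, rec(4)=9, rec(5)=14, rec(6)=23, ..., rec(13)=665

Answer: 665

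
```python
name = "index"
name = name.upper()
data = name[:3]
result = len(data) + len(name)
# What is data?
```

Trace:
`name = "index"` → name = 'index'
`name = name.upper()` → name = 'INDEX'
`data = name[:3]` → data = 'IND'
`result = len(data) + len(name)` → result = 8
So data = 'IND'

Answer: 'IND'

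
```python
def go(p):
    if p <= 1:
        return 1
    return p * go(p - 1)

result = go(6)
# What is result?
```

go(6) = 6 * 5 * 4 * 3 * 2 * 1 = 720

Answer: 720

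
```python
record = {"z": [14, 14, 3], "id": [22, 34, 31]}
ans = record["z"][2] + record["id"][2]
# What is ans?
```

Trace:
`record = {"z": [14, 14, 3], "id": [22, 34, 31]}` → record = {'z': [14, 14, 3], 'id': [22, 34, 31]}
`ans = record["z"][2] + record["id"][2]` → ans = 34
So ans = 34

Answer: 34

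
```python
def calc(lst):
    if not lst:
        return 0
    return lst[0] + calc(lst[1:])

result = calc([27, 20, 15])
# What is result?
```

27 + 20 + 15 + 0 = 62

Answer: 62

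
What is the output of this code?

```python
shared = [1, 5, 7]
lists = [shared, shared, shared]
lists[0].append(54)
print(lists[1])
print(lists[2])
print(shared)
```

Key concept: list of same reference.
Step by step:
`shared = [1, 5, 7]` → shared = [1, 5, 7]
`lists = [shared, shared, shared]` → lists = [[1, 5, 7], [1, 5, 7], [1, 5, 7]]
`lists[0].append(54)` → shared = [1, 5, 7, 54]; lists = [[1, 5, 7, 54], [1, 5, 7, 54], [1, 5, 7, 54]]
`print(lists[1])` → prints [1, 5, 7, 54]
`print(lists[2])` → prints [1, 5, 7, 54]
`print(shared)` → prints [1, 5, 7, 54]

Answer:
[1, 5, 7, 54]
[1, 5, 7, 54]
[1, 5, 7, 54]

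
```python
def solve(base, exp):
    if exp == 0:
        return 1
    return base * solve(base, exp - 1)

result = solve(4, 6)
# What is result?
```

solve(4, 6) = 4 * 4 * 4 * 4 * 4 * 4 = 4096

Answer: 4096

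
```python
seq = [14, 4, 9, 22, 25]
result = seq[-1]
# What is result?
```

Trace:
`seq = [14, 4, 9, 22, 25]` → seq = [14, 4, 9, 22, 25]
`result = seq[-1]` → result = 25
So result = 25

Answer: 25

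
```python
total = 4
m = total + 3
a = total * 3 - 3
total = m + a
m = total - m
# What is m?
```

Trace:
`total = 4` → total = 4
`m = total + 3` → m = 7
`a = total * 3 - 3` → a = 9
`total = m + a` → total = 16
`m = total - m` → m = 9
So m = 9

Answer: 9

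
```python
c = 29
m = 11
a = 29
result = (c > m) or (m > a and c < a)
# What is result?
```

Trace:
`c = 29` → c = 29
`m = 11` → m = 11
`a = 29` → a = 29
`result = (c > m) or (m > a and c < a)` → result = True
So result = True

Answer: True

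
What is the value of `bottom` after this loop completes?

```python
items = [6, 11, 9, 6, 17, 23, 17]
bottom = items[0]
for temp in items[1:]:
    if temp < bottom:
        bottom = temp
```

Minimum of [6, 11, 9, 6, 17, 23, 17]
`bottom` takes the values: 6

Answer: 6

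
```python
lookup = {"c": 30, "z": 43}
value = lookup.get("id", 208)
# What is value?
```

Trace:
`lookup = {"c": 30, "z": 43}` → lookup = {'c': 30, 'z': 43}
`value = lookup.get("id", 208)` → value = 208
So value = 208

Answer: 208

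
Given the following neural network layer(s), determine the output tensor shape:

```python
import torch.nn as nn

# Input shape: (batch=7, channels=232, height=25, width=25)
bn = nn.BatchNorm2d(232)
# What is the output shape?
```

Input: (7, 232, 25, 25) -> Output: (7, 232, 25, 25)

Answer: (7, 232, 25, 25)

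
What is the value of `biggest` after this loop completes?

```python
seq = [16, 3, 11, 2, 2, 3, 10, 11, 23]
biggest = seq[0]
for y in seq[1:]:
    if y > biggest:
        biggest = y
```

Maximum of [16, 3, 11, 2, 2, 3, 10, 11, 23]
`biggest` takes the values: 16 → 23

Answer: 23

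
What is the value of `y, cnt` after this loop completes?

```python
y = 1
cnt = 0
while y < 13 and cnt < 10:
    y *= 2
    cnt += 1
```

Double until >= 13 or 10 iterations
`y, cnt` takes the values: (1, 0) → (2, 0) → (2, 1) → (4, 1) → (4, 2) → (8, 2) → (8, 3) → (16, 3) → (16, 4)

Answer: 16, 4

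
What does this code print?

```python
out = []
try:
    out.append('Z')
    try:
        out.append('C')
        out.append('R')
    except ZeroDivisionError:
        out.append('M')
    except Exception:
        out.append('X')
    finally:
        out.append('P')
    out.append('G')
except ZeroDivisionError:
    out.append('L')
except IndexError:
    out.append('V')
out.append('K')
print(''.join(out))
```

Execution trace: 'Z' (try body) → 'C' (inner try body) → 'R' (inner try body, no exception) → 'P' (inner finally) → 'G' (try body, no exception) → 'K' (after the try/except). Output: ZCRPGK

Answer: ZCRPGK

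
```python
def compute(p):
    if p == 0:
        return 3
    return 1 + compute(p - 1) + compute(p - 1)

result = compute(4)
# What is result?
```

compute(p) = 1 + 2·compute(p-1), compute(0)=3. Closed form: (3+1)·2^4 - 1 = 63.

Answer: 63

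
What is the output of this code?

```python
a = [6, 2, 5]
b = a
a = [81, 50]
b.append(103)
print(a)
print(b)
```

Key concept: rebinding vs mutation: a is rebound to a new list, b still points at the original.
Step by step:
`a = [6, 2, 5]` → a = [6, 2, 5]
`b = a` → b = [6, 2, 5] (same object as a)
`a = [81, 50]` → a = [81, 50]
`b.append(103)` → b = [6, 2, 5, 103]
`print(a)` → prints [81, 50]
`print(b)` → prints [6, 2, 5, 103]

Answer:
[81, 50]
[6, 2, 5, 103]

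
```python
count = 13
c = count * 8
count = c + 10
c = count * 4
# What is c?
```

Trace:
`count = 13` → count = 13
`c = count * 8` → c = 104
`count = c + 10` → count = 114
`c = count * 4` → c = 456
So c = 456

Answer: 456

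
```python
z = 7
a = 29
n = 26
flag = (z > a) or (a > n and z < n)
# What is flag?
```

Trace:
`z = 7` → z = 7
`a = 29` → a = 29
`n = 26` → n = 26
`flag = (z > a) or (a > n and z < n)` → flag = True
So flag = True

Answer: True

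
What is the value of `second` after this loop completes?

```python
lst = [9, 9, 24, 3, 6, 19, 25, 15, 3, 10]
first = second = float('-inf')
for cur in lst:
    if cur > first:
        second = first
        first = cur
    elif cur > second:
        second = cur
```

Second largest (with repeats) in [9, 9, 24, 3, 6, 19, 25, 15, 3, 10]
`second` takes the values: -inf → 9 → 19 → 24

Answer: 24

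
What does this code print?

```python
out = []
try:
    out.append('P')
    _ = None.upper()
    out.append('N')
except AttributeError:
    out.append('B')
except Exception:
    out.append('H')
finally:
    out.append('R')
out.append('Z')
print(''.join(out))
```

Execution trace: 'P' (try body) → 'B' (except AttributeError) → 'R' (finally) → 'Z' (after the try/except). Output: PBRZ

Answer: PBRZ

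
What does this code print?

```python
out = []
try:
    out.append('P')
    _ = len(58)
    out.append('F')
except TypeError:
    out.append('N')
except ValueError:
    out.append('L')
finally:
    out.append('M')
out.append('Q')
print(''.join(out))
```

Execution trace: 'P' (try body) → 'N' (except TypeError) → 'M' (finally) → 'Q' (after the try/except). Output: PNMQ

Answer: PNMQ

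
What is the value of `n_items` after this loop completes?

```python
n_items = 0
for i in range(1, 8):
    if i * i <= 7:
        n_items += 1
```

Count numbers where i² ≤ 7
`n_items` takes the values: 0 → 1 → 2

Answer: 2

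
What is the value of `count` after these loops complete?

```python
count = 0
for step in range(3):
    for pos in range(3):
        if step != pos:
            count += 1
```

3² - 3 (exclude diagonal)
`count` takes the values: 0 → 1 → 2 → 3 → 4 → 5 → 6

Answer: 6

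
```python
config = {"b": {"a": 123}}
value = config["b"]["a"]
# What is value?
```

Trace:
`config = {"b": {"a": 123}}` → config = {'b': {'a': 123}}
`value = config["b"]["a"]` → value = 123
So value = 123

Answer: 123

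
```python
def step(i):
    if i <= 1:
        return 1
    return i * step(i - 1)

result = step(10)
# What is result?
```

step(10) = 10 * 9 * 8 * 7 * 6 * 5 * 4 * 3 * 2 * 1 = 3628800

Answer: 3628800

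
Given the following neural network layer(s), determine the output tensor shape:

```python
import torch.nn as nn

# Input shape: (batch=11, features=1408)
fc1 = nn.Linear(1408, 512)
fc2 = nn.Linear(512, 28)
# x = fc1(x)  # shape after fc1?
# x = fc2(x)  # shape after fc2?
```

Input: (11, 1408) -> after fc1: (11, 512) -> Output: (11, 28)

Answer: (11, 28)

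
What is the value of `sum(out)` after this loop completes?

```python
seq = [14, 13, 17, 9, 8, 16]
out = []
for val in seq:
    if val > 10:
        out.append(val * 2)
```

Sum of doubled values > 10
`out` takes the values: [] → [28] → [28, 26] → [28, 26, 34] → [28, 26, 34, 32]
So `sum(out)` = 120

Answer: 120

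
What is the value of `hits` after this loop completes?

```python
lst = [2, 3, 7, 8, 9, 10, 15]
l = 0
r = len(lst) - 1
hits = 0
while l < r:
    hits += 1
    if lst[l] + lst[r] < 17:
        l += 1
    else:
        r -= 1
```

Steps to find pair summing to 17
`hits` takes the values: 0 → 1 → 2 → 3 → 4 → 5 → 6

Answer: 6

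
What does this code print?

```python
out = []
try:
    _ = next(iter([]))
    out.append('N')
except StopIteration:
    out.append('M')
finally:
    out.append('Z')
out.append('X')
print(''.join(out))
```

Execution trace: 'M' (except StopIteration) → 'Z' (finally) → 'X' (after the try/except). Output: MZX

Answer: MZX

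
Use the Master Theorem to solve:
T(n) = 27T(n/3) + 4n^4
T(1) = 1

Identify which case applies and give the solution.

a=27, b=3, f(n)=4n^4. log_3(27) = 3. Since c=4 > 3 and the regularity condition holds (27(n/3)^4 = (27/3^4)n^4 with 27/3^4 < 1), Case 3 applies: T(n) = Θ(f(n)) = O(n^4).

Answer: O(n^4) - Case 3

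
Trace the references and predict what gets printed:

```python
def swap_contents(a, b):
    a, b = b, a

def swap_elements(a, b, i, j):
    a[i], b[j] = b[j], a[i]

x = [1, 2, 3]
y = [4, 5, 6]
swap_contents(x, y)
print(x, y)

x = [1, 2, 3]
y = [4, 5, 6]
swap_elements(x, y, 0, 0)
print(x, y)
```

Key concept: parameter rebinding vs mutation.
Step by step:
`x = [1, 2, 3]` → x = [1, 2, 3]
`y = [4, 5, 6]` → y = [4, 5, 6]
`swap_contents(x, y)` → no visible change to tracked variables
`print(x, y)` → prints [1, 2, 3] [4, 5, 6]
`x = [1, 2, 3]` → x = [1, 2, 3]
`y = [4, 5, 6]` → y = [4, 5, 6]
`swap_elements(x, y, 0, 0)` → x = [4, 2, 3]; y = [1, 5, 6]
`print(x, y)` → prints [4, 2, 3] [1, 5, 6]

Answer:
[1, 2, 3] [4, 5, 6]
[4, 2, 3] [1, 5, 6]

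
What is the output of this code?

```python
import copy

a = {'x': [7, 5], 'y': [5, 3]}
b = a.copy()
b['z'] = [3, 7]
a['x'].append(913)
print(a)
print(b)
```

Key concept: shallow copy of dict with mutable values.
Step by step:
`a = {'x': [7, 5], 'y': [5, 3]}` → a = {'x': [7, 5], 'y': [5, 3]}
`b = a.copy()` → b = {'x': [7, 5], 'y': [5, 3]}
`b['z'] = [3, 7]` → b = {'x': [7, 5], 'y': [5, 3], 'z': [3, 7]}
`a['x'].append(913)` → a = {'x': [7, 5, 913], 'y': [5, 3]}; b = {'x': [7, 5, 913], 'y': [5, 3], 'z': [3, 7]}
`print(a)` → prints {'x': [7, 5, 913], 'y': [5, 3]}
`print(b)` → prints {'x': [7, 5, 913], 'y': [5, 3], 'z': [3, 7]}

Answer:
{'x': [7, 5, 913], 'y': [5, 3]}
{'x': [7, 5, 913], 'y': [5, 3], 'z': [3, 7]}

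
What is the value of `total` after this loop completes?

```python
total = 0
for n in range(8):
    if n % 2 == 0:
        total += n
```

Sum of even numbers 0 to 7
`total` takes the values: 0 → 2 → 6 → 12

Answer: 12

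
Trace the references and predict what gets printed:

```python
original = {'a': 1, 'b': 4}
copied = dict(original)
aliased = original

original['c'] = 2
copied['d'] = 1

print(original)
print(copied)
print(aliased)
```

Key concept: dict() creates copy, assignment creates alias.
Step by step:
`original = {'a': 1, 'b': 4}` → original = {'a': 1, 'b': 4}
`copied = dict(original)` → copied = {'a': 1, 'b': 4}
`aliased = original` → aliased = {'a': 1, 'b': 4} (same object as original)
`original['c'] = 2` → original = {'a': 1, 'b': 4, 'c': 2} (same object as aliased); aliased = {'a': 1, 'b': 4, 'c': 2} (same object as original)
`copied['d'] = 1` → copied = {'a': 1, 'b': 4, 'd': 1}
`print(original)` → prints {'a': 1, 'b': 4, 'c': 2}
`print(copied)` → prints {'a': 1, 'b': 4, 'd': 1}
`print(aliased)` → prints {'a': 1, 'b': 4, 'c': 2}

Answer:
{'a': 1, 'b': 4, 'c': 2}
{'a': 1, 'b': 4, 'd': 1}
{'a': 1, 'b': 4, 'c': 2}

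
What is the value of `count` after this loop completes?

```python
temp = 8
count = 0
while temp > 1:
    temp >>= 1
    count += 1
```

Count right shifts until 1
`count` takes the values: 0 → 1 → 2 → 3

Answer: 3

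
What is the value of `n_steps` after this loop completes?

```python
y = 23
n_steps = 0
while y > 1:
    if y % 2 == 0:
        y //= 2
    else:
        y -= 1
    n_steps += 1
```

Steps to reduce 23 to 1
`n_steps` takes the values: 0 → 1 → 2 → 3 → 4 → 5 → 6 → 7

Answer: 7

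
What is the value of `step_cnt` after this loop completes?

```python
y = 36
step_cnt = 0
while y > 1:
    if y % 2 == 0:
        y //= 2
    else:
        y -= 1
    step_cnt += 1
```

Steps to reduce 36 to 1
`step_cnt` takes the values: 0 → 1 → 2 → 3 → 4 → 5 → 6

Answer: 6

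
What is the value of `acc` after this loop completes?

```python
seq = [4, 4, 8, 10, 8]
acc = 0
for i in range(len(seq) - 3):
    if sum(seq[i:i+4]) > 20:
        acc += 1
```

Count windows with sum > 20
`acc` takes the values: 0 → 1 → 2

Answer: 2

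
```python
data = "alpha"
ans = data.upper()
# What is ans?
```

Trace:
`data = "alpha"` → data = 'alpha'
`ans = data.upper()` → ans = 'ALPHA'
So ans = 'ALPHA'

Answer: 'ALPHA'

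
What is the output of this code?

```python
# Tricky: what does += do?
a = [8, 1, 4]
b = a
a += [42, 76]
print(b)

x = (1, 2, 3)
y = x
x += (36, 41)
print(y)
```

Key concept: += behavior differs for mutable vs immutable.
Step by step:
`a = [8, 1, 4]` → a = [8, 1, 4]
`b = a` → b = [8, 1, 4] (same object as a)
`a += [42, 76]` → a = [8, 1, 4, 42, 76] (same object as b); b = [8, 1, 4, 42, 76] (same object as a)
`print(b)` → prints [8, 1, 4, 42, 76]
`x = (1, 2, 3)` → x = (1, 2, 3)
`y = x` → y = (1, 2, 3)
`x += (36, 41)` → x = (1, 2, 3, 36, 41)
`print(y)` → prints (1, 2, 3)

Answer:
[8, 1, 4, 42, 76]
(1, 2, 3)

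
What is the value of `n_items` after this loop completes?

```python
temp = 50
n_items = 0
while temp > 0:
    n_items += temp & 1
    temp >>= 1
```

Count set bits in 50 (binary: 0b110010)
`n_items` takes the values: 0 → 1 → 2 → 3

Answer: 3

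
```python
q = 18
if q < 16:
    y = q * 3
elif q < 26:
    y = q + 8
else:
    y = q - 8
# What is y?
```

Trace:
`q = 18` → q = 18
`if q < 16: ...` → q < 16 is False, q < 26 is True → y = 26
So y = 26

Answer: 26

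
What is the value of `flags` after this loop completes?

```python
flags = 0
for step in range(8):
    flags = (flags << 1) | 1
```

Build 8 consecutive 1-bits: 0b11111111
`flags` takes the values: 0 → 1 → 3 → 7 → 15 → 31 → 63 → 127 → 255

Answer: 255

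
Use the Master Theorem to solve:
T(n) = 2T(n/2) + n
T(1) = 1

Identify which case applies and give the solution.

a=2, b=2, f(n)=n. log_2(2) = 1. Since c=1 = 1, Case 2 applies: T(n) = Θ(n^log_b(a) · log n) = O(n log n).

Answer: O(n log n) - Case 2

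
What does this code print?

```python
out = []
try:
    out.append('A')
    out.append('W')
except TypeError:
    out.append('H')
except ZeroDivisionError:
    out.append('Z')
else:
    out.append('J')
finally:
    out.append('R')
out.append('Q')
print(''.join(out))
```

Execution trace: 'A' (try body) → 'W' (try body, no exception) → 'J' (else) → 'R' (finally) → 'Q' (after the try/except). Output: AWJRQ

Answer: AWJRQ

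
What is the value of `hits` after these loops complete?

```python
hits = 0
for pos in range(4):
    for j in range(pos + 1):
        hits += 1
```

Triangle: 1 + 2 + ... + 4
`hits` takes the values: 0 → 1 → 2 → 3 → 4 → 5 → 6 → 7 → 8 → 9 → 10

Answer: 10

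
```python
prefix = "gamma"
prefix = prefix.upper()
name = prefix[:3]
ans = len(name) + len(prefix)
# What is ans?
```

Trace:
`prefix = "gamma"` → prefix = 'gamma'
`prefix = prefix.upper()` → prefix = 'GAMMA'
`name = prefix[:3]` → name = 'GAM'
`ans = len(name) + len(prefix)` → ans = 8
So ans = 8

Answer: 8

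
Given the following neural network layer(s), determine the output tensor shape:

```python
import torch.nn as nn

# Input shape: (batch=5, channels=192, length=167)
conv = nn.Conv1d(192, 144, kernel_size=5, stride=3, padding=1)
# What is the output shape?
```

Input: (5, 192, 167) -> Output: (5, 144, 55)

Answer: (5, 144, 55)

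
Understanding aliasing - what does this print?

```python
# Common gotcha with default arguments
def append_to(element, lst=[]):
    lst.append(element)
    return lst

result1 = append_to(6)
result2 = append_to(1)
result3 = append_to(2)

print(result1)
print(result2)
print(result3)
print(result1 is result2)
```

Key concept: mutable default argument gotcha.
Step by step:
`result1 = append_to(6)` → result1 = [6]
`result2 = append_to(1)` → result1 = [6, 1] (same object as result2); result2 = [6, 1] (same object as result1)
`result3 = append_to(2)` → result1 = [6, 1, 2] (same object as result2, result3); result2 = [6, 1, 2] (same object as result1, result3); result3 = [6, 1, 2] (same object as result1, result2)
`print(result1)` → prints [6, 1, 2]
`print(result2)` → prints [6, 1, 2]
`print(result3)` → prints [6, 1, 2]
`print(result1 is result2)` → prints True

Answer:
[6, 1, 2]
[6, 1, 2]
[6, 1, 2]
True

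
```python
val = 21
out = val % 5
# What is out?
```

Trace:
`val = 21` → val = 21
`out = val % 5` → out = 1
So out = 1

Answer: 1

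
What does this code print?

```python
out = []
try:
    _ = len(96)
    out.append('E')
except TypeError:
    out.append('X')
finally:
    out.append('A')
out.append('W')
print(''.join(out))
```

Execution trace: 'X' (except TypeError) → 'A' (finally) → 'W' (after the try/except). Output: XAW

Answer: XAW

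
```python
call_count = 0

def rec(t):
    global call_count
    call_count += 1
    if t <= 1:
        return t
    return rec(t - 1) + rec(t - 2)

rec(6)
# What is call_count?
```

Calls(t) = 1 + Calls(t-1) + Calls(t-2); Calls(0)=Calls(1)=1. For t=6 this gives 25.

Answer: 25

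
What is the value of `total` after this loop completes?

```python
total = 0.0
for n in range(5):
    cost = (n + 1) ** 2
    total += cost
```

Sum of squared losses 1² + 2² + ... + 5²
`total` takes the values: 0.0 → 1.0 → 5.0 → 14.0 → 30.0 → 55.0

Answer: 55.0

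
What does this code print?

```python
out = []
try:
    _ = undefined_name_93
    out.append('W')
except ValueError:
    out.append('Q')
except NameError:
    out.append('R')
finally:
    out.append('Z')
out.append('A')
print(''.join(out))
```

Execution trace: 'R' (except NameError) → 'Z' (finally) → 'A' (after the try/except). Output: RZA

Answer: RZA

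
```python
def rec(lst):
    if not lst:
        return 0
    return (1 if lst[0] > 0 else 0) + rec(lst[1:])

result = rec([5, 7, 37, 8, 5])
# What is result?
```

Count of positive elements in [5, 7, 37, 8, 5] = 5

Answer: 5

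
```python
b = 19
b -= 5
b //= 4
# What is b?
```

Trace:
`b = 19` → b = 19
`b -= 5` → b = 14
`b //= 4` → b = 3
So b = 3

Answer: 3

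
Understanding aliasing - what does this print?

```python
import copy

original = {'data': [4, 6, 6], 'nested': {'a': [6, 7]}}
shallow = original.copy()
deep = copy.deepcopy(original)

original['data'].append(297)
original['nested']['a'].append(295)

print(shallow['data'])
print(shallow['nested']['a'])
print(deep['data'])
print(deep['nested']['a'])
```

Key concept: comparing shallow vs deep copy.
Step by step:
`original = {'data': [4, 6, 6], 'nested': {'a': [6, 7]}}` → original = {'data': [4, 6, 6], 'nested': {'a': [6, 7]}}
`shallow = original.copy()` → shallow = {'data': [4, 6, 6], 'nested': {'a': [6, 7]}}
`deep = copy.deepcopy(original)` → deep = {'data': [4, 6, 6], 'nested': {'a': [6, 7]}}
`original['data'].append(297)` → original = {'data': [4, 6, 6, 297], 'nested': {'a': [6, 7]}}; shallow = {'data': [4, 6, 6, 297], 'nested': {'a': [6, 7]}}
`original['nested']['a'].append(295)` → original = {'data': [4, 6, 6, 297], 'nested': {'a': [6, 7, 295]}}; shallow = {'data': [4, 6, 6, 297], 'nested': {'a': [6, 7, 295]}}
`print(shallow['data'])` → prints [4, 6, 6, 297]
`print(shallow['nested']['a'])` → prints [6, 7, 295]
`print(deep['data'])` → prints [4, 6, 6]
`print(deep['nested']['a'])` → prints [6, 7]

Answer:
[4, 6, 6, 297]
[6, 7, 295]
[4, 6, 6]
[6, 7]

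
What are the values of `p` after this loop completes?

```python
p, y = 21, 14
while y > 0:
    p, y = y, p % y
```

GCD of 21 and 14
`p` takes the values: 21 → 14 → 7

Answer: 7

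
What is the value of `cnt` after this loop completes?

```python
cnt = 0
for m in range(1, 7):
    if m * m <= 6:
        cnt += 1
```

Count numbers where m² ≤ 6
`cnt` takes the values: 0 → 1 → 2

Answer: 2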